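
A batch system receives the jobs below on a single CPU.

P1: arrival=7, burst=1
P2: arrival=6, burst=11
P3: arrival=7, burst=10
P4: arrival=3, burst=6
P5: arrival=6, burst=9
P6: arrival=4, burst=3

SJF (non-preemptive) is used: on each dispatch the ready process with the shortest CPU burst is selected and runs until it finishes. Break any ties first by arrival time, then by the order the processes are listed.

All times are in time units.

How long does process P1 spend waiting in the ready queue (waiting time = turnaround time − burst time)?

2

Gantt: | idle 0-3 | P4 3-9 | P1 9-10 | P6 10-13 | P5 13-22 | P3 22-32 | P2 32-43 |
Completion: P1=10  P2=43  P3=32  P4=9  P5=22  P6=13
Turnaround (C−A): P1=3  P2=37  P3=25  P4=6  P5=16  P6=9
Waiting(P1) = turnaround − burst = 3 − 1 = 2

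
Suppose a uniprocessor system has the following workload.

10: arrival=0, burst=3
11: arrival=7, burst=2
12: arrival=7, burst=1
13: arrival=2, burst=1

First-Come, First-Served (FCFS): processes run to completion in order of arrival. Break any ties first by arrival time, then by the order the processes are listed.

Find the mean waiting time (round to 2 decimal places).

0.75

Schedule: | 10 0-3 | 13 3-4 | idle 4-7 | 11 7-9 | 12 9-10 |
Completion: 10=3  11=9  12=10  13=4
Turnaround (C−A): 10=3  11=2  12=3  13=2
Waiting times: 10=0, 11=0, 12=2, 13=1
Average waiting = (0+0+2+1) / 4 = 3/4 = 0.75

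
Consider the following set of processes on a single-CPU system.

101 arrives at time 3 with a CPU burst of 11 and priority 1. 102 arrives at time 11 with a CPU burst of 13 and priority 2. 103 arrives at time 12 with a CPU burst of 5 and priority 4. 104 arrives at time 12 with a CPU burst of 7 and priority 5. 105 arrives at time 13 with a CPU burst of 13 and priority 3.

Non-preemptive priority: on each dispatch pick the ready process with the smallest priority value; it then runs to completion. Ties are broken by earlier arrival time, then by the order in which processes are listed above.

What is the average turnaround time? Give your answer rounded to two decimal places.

Schedule: | idle 0-3 | 101 3-14 | 102 14-27 | 105 27-40 | 103 40-45 | 104 45-52 |
Completion: 101=14  102=27  103=45  104=52  105=40
Turnaround (C−A): 101=11  102=16  103=33  104=40  105=27
Turnaround times: 101=11, 102=16, 103=33, 104=40, 105=27
Average turnaround = (11+16+33+40+27) / 5 = 127/5 = 25.40

25.40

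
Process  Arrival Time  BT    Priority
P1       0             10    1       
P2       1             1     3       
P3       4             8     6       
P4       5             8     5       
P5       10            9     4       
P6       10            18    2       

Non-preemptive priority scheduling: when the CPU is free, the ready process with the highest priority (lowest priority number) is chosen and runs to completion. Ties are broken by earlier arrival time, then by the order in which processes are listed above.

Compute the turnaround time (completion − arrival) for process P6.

Schedule: | P1 0-10 | P6 10-28 | P2 28-29 | P5 29-38 | P4 38-46 | P3 46-54 |
Completion: P1=10  P2=29  P3=54  P4=46  P5=38  P6=28
Turnaround(P6) = completion − arrival = 28 − 10 = 18

18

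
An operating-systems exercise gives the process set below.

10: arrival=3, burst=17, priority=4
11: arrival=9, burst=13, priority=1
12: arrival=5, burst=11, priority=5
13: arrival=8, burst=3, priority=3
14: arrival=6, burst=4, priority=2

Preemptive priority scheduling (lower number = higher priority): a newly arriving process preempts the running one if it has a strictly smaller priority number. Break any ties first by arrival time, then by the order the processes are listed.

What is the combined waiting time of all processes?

83

Schedule: | idle 0-3 | 10 3-6 | 14 6-9 | 11 9-22 | 14 22-23 | 13 23-26 | 10 26-40 | 12 40-51 |
Completion: 10=40  11=22  12=51  13=26  14=23
Waiting = turnaround − burst: 10=20, 11=0, 12=35, 13=15, 14=13
Total waiting = 20 + 0 + 35 + 15 + 13 = 83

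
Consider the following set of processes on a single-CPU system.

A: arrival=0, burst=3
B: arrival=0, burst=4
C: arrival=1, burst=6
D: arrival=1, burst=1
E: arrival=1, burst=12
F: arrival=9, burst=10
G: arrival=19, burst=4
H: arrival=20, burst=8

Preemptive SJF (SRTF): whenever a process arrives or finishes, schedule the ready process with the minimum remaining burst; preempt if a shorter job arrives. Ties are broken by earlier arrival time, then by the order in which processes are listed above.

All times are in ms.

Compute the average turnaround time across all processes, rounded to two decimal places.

14.00

Schedule: | A 0-1 | D 1-2 | A 2-4 | B 4-8 | C 8-14 | F 14-19 | G 19-23 | F 23-28 | H 28-36 | E 36-48 |
Completion: A=4  B=8  C=14  D=2  E=48  F=28  G=23  H=36
Turnaround (C−A): A=4  B=8  C=13  D=1  E=47  F=19  G=4  H=16
Turnaround times: A=4, B=8, C=13, D=1, E=47, F=19, G=4, H=16
Average turnaround = (4+8+13+1+47+19+4+16) / 8 = 112/8 = 14.00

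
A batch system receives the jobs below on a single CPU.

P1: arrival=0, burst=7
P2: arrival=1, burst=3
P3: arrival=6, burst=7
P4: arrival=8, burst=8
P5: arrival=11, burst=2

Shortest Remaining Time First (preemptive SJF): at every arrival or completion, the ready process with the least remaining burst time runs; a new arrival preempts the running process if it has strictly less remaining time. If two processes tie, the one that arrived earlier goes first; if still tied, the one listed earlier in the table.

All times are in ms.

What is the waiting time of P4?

11

Timeline: | P1 0-1 | P2 1-4 | P1 4-10 | P3 10-11 | P5 11-13 | P3 13-19 | P4 19-27 |
Completion: P1=10  P2=4  P3=19  P4=27  P5=13
Turnaround (C−A): P1=10  P2=3  P3=13  P4=19  P5=2
Waiting(P4) = turnaround − burst = 19 − 8 = 11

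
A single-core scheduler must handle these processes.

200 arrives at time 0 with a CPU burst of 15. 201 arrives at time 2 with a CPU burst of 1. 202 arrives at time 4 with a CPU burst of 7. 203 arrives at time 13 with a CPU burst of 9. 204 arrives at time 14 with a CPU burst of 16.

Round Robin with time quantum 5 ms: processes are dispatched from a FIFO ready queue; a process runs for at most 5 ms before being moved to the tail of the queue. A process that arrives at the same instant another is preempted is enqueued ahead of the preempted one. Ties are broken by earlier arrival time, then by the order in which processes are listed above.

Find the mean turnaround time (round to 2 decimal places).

Timeline: | 200 0-5 | 201 5-6 | 202 6-11 | 200 11-16 | 202 16-18 | 203 18-23 | 204 23-28 | 200 28-33 | 203 33-37 | 204 37-48 |
Completion: 200=33  201=6  202=18  203=37  204=48
Turnaround times: 200=33, 201=4, 202=14, 203=24, 204=34
Average turnaround = (33+4+14+24+34) / 5 = 109/5 = 21.80

21.80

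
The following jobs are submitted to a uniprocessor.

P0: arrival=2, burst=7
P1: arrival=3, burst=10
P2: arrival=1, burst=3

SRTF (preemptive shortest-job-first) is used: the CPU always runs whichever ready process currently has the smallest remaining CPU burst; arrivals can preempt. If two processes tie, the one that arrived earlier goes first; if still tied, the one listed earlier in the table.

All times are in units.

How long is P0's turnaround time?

9

Schedule: | idle 0-1 | P2 1-4 | P0 4-11 | P1 11-21 |
Completion: P0=11  P1=21  P2=4
Turnaround (C−A): P0=9  P1=18  P2=3
Turnaround(P0) = completion − arrival = 11 − 2 = 9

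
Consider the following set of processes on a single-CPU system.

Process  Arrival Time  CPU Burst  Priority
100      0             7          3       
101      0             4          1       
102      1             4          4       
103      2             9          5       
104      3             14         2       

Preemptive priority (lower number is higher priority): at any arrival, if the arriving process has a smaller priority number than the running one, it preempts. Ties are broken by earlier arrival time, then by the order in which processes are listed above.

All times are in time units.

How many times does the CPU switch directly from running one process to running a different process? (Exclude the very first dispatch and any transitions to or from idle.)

Gantt: | 101 0-4 | 104 4-18 | 100 18-25 | 102 25-29 | 103 29-38 |
Completion: 100=25  101=4  102=29  103=38  104=18

4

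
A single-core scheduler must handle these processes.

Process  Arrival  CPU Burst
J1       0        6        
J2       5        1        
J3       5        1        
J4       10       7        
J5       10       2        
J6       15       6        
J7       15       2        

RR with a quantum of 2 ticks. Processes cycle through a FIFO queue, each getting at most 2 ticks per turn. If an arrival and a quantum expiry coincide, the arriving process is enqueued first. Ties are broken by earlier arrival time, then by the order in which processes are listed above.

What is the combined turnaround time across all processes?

Schedule: | J1 0-6 | J2 6-7 | J3 7-8 | idle 8-10 | J4 10-12 | J5 12-14 | J4 14-16 | J6 16-18 | J7 18-20 | J4 20-22 | J6 22-24 | J4 24-25 | J6 25-27 |
Completion: J1=6  J2=7  J3=8  J4=25  J5=14  J6=27  J7=20
Turnaround = completion − arrival: J1=6, J2=2, J3=3, J4=15, J5=4, J6=12, J7=5
Total turnaround = 6 + 2 + 3 + 15 + 4 + 12 + 5 = 47

47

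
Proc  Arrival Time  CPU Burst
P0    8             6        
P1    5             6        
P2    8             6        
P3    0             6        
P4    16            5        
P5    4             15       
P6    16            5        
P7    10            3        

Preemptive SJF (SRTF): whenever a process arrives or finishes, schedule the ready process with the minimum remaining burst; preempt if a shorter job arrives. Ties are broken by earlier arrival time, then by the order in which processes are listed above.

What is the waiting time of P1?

1

Schedule: | P3 0-6 | P1 6-12 | P7 12-15 | P0 15-21 | P4 21-26 | P6 26-31 | P2 31-37 | P5 37-52 |
Completion: P0=21  P1=12  P2=37  P3=6  P4=26  P5=52  P6=31  P7=15
Turnaround (C−A): P0=13  P1=7  P2=29  P3=6  P4=10  P5=48  P6=15  P7=5
Waiting(P1) = turnaround − burst = 7 − 6 = 1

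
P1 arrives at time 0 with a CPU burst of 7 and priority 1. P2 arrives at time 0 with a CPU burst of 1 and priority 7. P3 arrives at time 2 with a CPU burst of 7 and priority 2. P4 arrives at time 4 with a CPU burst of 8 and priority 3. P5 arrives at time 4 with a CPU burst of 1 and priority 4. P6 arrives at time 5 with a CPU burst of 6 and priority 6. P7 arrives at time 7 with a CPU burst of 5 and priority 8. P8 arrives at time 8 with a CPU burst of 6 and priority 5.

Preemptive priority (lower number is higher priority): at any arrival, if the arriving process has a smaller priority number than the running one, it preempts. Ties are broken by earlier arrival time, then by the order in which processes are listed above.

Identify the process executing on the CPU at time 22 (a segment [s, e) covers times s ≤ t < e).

P5

Timeline: | P1 0-7 | P3 7-14 | P4 14-22 | P5 22-23 | P8 23-29 | P6 29-35 | P2 35-36 | P7 36-41 |
Completion: P1=7  P2=36  P3=14  P4=22  P5=23  P6=35  P7=41  P8=29
Turnaround (C−A): P1=7  P2=36  P3=12  P4=18  P5=19  P6=30  P7=34  P8=21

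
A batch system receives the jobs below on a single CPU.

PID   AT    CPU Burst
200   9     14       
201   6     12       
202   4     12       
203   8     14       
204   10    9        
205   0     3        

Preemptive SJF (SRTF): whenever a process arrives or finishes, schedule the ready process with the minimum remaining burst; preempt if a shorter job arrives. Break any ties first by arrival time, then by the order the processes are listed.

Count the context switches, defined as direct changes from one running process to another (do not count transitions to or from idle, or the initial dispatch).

4

Schedule: | 205 0-3 | idle 3-4 | 202 4-16 | 204 16-25 | 201 25-37 | 203 37-51 | 200 51-65 |
Completion: 200=65  201=37  202=16  203=51  204=25  205=3
Turnaround (C−A): 200=56  201=31  202=12  203=43  204=15  205=3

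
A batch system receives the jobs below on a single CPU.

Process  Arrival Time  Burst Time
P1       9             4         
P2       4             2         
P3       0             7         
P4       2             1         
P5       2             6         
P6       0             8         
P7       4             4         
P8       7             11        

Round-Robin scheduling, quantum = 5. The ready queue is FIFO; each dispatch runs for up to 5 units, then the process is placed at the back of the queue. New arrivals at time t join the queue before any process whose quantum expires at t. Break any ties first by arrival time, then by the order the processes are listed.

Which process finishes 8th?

Gantt: | P3 0-5 | P6 5-10 | P4 10-11 | P5 11-16 | P2 16-18 | P7 18-22 | P3 22-24 | P8 24-29 | P1 29-33 | P6 33-36 | P5 36-37 | P8 37-43 |
Completion: P1=33  P2=18  P3=24  P4=11  P5=37  P6=36  P7=22  P8=43
Finish order: P4 → P2 → P7 → P3 → P1 → P6 → P5 → P8

P8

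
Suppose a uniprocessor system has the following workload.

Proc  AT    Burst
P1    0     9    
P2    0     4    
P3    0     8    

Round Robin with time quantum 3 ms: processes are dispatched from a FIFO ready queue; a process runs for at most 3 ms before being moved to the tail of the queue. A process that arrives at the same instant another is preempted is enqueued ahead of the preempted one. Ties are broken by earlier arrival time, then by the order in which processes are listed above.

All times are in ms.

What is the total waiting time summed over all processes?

Schedule: | P1 0-3 | P2 3-6 | P3 6-9 | P1 9-12 | P2 12-13 | P3 13-16 | P1 16-19 | P3 19-21 |
Completion: P1=19  P2=13  P3=21
Turnaround (C−A): P1=19  P2=13  P3=21
Waiting = turnaround − burst: P1=10, P2=9, P3=13
Total waiting = 10 + 9 + 13 = 32

32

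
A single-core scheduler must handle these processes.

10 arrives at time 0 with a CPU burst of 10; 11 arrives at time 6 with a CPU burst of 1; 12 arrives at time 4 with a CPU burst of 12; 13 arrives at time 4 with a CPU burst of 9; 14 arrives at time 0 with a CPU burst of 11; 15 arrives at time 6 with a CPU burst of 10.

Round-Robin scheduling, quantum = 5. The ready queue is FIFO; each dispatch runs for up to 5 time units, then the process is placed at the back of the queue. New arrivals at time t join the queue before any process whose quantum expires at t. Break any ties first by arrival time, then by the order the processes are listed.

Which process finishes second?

11

Gantt: | 10 0-5 | 14 5-10 | 12 10-15 | 13 15-20 | 10 20-25 | 11 25-26 | 15 26-31 | 14 31-36 | 12 36-41 | 13 41-45 | 15 45-50 | 14 50-51 | 12 51-53 |
Completion: 10=25  11=26  12=53  13=45  14=51  15=50
Turnaround (C−A): 10=25  11=20  12=49  13=41  14=51  15=44
Finish order: 10 → 11 → 13 → 15 → 14 → 12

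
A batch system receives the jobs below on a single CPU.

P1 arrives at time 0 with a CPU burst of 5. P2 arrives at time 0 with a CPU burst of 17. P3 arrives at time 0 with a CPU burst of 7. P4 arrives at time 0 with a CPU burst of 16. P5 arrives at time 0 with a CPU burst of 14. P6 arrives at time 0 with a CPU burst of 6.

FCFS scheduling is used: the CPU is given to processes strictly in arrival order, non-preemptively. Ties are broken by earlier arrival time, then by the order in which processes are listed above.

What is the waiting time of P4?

Timeline: | P1 0-5 | P2 5-22 | P3 22-29 | P4 29-45 | P5 45-59 | P6 59-65 |
Completion: P1=5  P2=22  P3=29  P4=45  P5=59  P6=65
Turnaround (C−A): P1=5  P2=22  P3=29  P4=45  P5=59  P6=65
Waiting(P4) = turnaround − burst = 45 − 16 = 29

29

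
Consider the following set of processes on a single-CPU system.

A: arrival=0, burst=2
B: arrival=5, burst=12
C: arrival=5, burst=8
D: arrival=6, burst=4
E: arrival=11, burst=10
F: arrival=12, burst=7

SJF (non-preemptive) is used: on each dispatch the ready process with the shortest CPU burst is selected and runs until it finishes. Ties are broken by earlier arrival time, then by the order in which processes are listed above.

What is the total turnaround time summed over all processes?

Timeline: | A 0-2 | idle 2-5 | C 5-13 | D 13-17 | F 17-24 | E 24-34 | B 34-46 |
Completion: A=2  B=46  C=13  D=17  E=34  F=24
Turnaround (C−A): A=2  B=41  C=8  D=11  E=23  F=12
Turnaround = completion − arrival: A=2, B=41, C=8, D=11, E=23, F=12
Total turnaround = 2 + 41 + 8 + 11 + 23 + 12 = 97

97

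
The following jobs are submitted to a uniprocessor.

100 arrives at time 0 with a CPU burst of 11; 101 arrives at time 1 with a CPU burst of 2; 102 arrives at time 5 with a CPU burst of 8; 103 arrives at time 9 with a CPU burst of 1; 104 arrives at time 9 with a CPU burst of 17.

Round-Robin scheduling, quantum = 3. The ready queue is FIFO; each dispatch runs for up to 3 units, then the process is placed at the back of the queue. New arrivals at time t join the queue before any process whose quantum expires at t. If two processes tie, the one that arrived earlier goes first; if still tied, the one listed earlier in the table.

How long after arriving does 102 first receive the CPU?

Gantt: | 100 0-3 | 101 3-5 | 100 5-8 | 102 8-11 | 100 11-14 | 103 14-15 | 104 15-18 | 102 18-21 | 100 21-23 | 104 23-26 | 102 26-28 | 104 28-39 |
Completion: 100=23  101=5  102=28  103=15  104=39
Turnaround (C−A): 100=23  101=4  102=23  103=6  104=30
Response(102) = first start − arrival = 8 − 5 = 3

3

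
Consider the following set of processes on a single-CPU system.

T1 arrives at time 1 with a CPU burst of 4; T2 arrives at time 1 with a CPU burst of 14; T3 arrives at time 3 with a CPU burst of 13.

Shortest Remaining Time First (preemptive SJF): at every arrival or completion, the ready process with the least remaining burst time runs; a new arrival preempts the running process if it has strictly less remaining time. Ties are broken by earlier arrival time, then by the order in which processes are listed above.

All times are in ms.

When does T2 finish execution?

Gantt: | idle 0-1 | T1 1-5 | T3 5-18 | T2 18-32 |
Completion: T1=5  T2=32  T3=18
Turnaround (C−A): T1=4  T2=31  T3=15

32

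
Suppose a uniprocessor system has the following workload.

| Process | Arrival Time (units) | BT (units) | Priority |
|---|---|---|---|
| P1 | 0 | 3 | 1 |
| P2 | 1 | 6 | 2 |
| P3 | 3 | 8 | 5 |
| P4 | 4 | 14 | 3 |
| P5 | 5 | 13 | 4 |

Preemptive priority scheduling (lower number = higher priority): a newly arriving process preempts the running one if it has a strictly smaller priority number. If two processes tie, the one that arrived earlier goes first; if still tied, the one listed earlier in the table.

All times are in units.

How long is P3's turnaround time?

Timeline: | P1 0-3 | P2 3-9 | P4 9-23 | P5 23-36 | P3 36-44 |
Completion: P1=3  P2=9  P3=44  P4=23  P5=36
Turnaround (C−A): P1=3  P2=8  P3=41  P4=19  P5=31
Turnaround(P3) = completion − arrival = 44 − 3 = 41

41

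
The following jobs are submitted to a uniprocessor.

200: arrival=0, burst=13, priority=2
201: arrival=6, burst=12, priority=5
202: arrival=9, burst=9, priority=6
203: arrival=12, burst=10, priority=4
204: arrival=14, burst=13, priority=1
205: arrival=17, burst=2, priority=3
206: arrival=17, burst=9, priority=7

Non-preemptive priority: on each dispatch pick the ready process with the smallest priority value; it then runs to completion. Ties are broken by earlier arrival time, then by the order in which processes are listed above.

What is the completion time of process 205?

38

Schedule: | 200 0-13 | 203 13-23 | 204 23-36 | 205 36-38 | 201 38-50 | 202 50-59 | 206 59-68 |
Completion: 200=13  201=50  202=59  203=23  204=36  205=38  206=68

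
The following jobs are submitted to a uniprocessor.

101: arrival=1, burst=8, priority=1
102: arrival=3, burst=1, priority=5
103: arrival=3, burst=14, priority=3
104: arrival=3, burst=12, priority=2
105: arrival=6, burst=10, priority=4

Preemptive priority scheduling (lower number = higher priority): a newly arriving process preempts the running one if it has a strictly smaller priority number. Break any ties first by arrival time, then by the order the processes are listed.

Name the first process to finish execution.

101

Timeline: | idle 0-1 | 101 1-9 | 104 9-21 | 103 21-35 | 105 35-45 | 102 45-46 |
Completion: 101=9  102=46  103=35  104=21  105=45
Turnaround (C−A): 101=8  102=43  103=32  104=18  105=39
Finish order: 101 → 104 → 103 → 105 → 102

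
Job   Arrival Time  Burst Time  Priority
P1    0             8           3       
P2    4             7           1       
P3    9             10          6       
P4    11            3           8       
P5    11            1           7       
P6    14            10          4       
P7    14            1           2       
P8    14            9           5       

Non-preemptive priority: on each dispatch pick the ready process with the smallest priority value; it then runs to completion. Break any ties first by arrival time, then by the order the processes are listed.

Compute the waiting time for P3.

26

Gantt: | P1 0-8 | P2 8-15 | P7 15-16 | P6 16-26 | P8 26-35 | P3 35-45 | P5 45-46 | P4 46-49 |
Completion: P1=8  P2=15  P3=45  P4=49  P5=46  P6=26  P7=16  P8=35
Turnaround (C−A): P1=8  P2=11  P3=36  P4=38  P5=35  P6=12  P7=2  P8=21
Waiting(P3) = turnaround − burst = 36 − 10 = 26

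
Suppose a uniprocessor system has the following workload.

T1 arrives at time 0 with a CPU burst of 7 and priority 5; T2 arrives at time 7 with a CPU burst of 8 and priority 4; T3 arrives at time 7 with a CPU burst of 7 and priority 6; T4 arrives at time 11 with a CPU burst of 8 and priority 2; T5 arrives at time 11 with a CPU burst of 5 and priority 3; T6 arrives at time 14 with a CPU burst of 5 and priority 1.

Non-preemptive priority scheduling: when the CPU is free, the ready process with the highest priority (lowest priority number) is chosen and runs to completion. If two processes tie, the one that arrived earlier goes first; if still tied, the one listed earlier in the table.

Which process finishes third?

Gantt: | T1 0-7 | T2 7-15 | T6 15-20 | T4 20-28 | T5 28-33 | T3 33-40 |
Completion: T1=7  T2=15  T3=40  T4=28  T5=33  T6=20
Finish order: T1 → T2 → T6 → T4 → T5 → T3

T6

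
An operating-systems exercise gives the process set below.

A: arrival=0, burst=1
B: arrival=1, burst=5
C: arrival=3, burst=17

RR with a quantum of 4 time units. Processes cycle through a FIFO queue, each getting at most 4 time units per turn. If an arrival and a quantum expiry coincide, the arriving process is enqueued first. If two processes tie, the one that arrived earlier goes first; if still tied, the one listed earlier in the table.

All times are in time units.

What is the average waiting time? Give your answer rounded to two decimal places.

2.33

Schedule: | A 0-1 | B 1-5 | C 5-9 | B 9-10 | C 10-23 |
Completion: A=1  B=10  C=23
Turnaround (C−A): A=1  B=9  C=20
Waiting times: A=0, B=4, C=3
Average waiting = (0+4+3) / 3 = 7/3 = 2.33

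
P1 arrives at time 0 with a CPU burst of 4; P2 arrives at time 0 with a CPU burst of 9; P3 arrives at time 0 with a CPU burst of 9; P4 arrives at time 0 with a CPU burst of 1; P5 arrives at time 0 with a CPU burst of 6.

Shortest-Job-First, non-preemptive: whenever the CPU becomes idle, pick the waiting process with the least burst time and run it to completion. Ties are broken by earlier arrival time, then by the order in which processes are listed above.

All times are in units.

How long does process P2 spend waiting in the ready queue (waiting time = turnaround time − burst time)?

Schedule: | P4 0-1 | P1 1-5 | P5 5-11 | P2 11-20 | P3 20-29 |
Completion: P1=5  P2=20  P3=29  P4=1  P5=11
Turnaround (C−A): P1=5  P2=20  P3=29  P4=1  P5=11
Waiting(P2) = turnaround − burst = 20 − 9 = 11

11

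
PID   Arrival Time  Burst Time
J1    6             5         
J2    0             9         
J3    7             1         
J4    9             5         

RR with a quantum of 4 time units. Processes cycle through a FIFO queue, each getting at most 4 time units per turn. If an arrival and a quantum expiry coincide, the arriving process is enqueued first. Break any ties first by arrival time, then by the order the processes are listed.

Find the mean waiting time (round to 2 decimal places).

6.00

Schedule: | J2 0-8 | J1 8-12 | J3 12-13 | J2 13-14 | J4 14-18 | J1 18-19 | J4 19-20 |
Completion: J1=19  J2=14  J3=13  J4=20
Turnaround (C−A): J1=13  J2=14  J3=6  J4=11
Waiting times: J1=8, J2=5, J3=5, J4=6
Average waiting = (8+5+5+6) / 4 = 24/4 = 6.00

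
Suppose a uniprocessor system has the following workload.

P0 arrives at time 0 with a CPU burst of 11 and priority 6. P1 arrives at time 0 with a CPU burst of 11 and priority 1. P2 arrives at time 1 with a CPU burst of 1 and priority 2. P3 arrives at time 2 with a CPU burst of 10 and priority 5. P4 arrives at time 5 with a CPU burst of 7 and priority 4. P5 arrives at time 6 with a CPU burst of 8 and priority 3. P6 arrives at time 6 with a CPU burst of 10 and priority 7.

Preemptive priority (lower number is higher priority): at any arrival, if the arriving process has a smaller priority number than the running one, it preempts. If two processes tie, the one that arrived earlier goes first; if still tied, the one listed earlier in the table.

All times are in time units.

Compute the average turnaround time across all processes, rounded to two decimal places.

27.57

Gantt: | P1 0-11 | P2 11-12 | P5 12-20 | P4 20-27 | P3 27-37 | P0 37-48 | P6 48-58 |
Completion: P0=48  P1=11  P2=12  P3=37  P4=27  P5=20  P6=58
Turnaround (C−A): P0=48  P1=11  P2=11  P3=35  P4=22  P5=14  P6=52
Turnaround times: P0=48, P1=11, P2=11, P3=35, P4=22, P5=14, P6=52
Average turnaround = (48+11+11+35+22+14+52) / 7 = 193/7 = 27.57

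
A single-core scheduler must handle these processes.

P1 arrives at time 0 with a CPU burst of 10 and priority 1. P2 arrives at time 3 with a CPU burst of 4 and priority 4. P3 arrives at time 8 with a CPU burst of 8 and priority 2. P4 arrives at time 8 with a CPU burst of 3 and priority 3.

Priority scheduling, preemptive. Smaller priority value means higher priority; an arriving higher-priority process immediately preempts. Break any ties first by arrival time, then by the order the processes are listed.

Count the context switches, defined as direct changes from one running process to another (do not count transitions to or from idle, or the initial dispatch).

Gantt: | P1 0-10 | P3 10-18 | P4 18-21 | P2 21-25 |
Completion: P1=10  P2=25  P3=18  P4=21

3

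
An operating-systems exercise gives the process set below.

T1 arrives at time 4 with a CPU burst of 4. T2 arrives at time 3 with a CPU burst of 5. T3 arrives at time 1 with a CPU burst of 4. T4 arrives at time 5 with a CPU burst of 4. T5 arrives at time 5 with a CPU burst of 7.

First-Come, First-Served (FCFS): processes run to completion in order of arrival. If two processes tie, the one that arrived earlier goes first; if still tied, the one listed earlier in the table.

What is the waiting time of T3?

Gantt: | idle 0-1 | T3 1-5 | T2 5-10 | T1 10-14 | T4 14-18 | T5 18-25 |
Completion: T1=14  T2=10  T3=5  T4=18  T5=25
Turnaround (C−A): T1=10  T2=7  T3=4  T4=13  T5=20
Waiting(T3) = turnaround − burst = 4 − 4 = 0

0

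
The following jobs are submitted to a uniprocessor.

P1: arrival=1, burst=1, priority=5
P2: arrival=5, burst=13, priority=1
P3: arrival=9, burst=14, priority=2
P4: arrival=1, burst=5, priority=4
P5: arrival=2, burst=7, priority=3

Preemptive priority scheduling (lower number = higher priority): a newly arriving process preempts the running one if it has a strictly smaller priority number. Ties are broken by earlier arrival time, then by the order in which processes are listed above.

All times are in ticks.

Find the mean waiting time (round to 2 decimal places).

21.80

Gantt: | idle 0-1 | P4 1-2 | P5 2-5 | P2 5-18 | P3 18-32 | P5 32-36 | P4 36-40 | P1 40-41 |
Completion: P1=41  P2=18  P3=32  P4=40  P5=36
Turnaround (C−A): P1=40  P2=13  P3=23  P4=39  P5=34
Waiting times: P1=39, P2=0, P3=9, P4=34, P5=27
Average waiting = (39+0+9+34+27) / 5 = 109/5 = 21.80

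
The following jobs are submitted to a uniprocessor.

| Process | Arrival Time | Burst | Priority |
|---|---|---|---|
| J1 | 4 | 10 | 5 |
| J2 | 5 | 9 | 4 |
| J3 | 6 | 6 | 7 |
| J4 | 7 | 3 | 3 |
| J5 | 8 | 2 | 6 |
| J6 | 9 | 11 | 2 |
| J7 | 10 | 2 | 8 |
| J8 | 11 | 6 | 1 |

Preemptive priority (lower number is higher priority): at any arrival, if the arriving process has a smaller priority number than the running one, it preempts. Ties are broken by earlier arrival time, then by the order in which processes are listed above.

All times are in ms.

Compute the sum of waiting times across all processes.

Gantt: | idle 0-4 | J1 4-5 | J2 5-7 | J4 7-9 | J6 9-11 | J8 11-17 | J6 17-26 | J4 26-27 | J2 27-34 | J1 34-43 | J5 43-45 | J3 45-51 | J7 51-53 |
Completion: J1=43  J2=34  J3=51  J4=27  J5=45  J6=26  J7=53  J8=17
Waiting = turnaround − burst: J1=29, J2=20, J3=39, J4=17, J5=35, J6=6, J7=41, J8=0
Total waiting = 29 + 20 + 39 + 17 + 35 + 6 + 41 + 0 = 187

187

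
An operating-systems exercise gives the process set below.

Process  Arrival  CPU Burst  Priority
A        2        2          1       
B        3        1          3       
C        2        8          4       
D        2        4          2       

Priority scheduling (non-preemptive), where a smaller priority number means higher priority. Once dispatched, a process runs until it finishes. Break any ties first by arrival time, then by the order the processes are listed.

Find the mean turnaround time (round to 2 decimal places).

Timeline: | idle 0-2 | A 2-4 | D 4-8 | B 8-9 | C 9-17 |
Completion: A=4  B=9  C=17  D=8
Turnaround (C−A): A=2  B=6  C=15  D=6
Turnaround times: A=2, B=6, C=15, D=6
Average turnaround = (2+6+15+6) / 4 = 29/4 = 7.25

7.25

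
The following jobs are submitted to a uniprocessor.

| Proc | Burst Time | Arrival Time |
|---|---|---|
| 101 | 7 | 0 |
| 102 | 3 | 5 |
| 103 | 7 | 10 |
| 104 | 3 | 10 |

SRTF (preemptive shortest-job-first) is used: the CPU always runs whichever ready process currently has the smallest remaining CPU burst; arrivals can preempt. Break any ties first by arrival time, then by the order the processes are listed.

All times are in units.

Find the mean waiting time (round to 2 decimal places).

Gantt: | 101 0-7 | 102 7-10 | 104 10-13 | 103 13-20 |
Completion: 101=7  102=10  103=20  104=13
Turnaround (C−A): 101=7  102=5  103=10  104=3
Waiting times: 101=0, 102=2, 103=3, 104=0
Average waiting = (0+2+3+0) / 4 = 5/4 = 1.25

1.25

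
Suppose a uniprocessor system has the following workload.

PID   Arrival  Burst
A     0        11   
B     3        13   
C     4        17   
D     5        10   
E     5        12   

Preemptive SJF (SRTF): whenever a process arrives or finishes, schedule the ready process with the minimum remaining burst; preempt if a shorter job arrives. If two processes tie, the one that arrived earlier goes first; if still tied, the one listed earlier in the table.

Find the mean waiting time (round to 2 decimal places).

18.80

Timeline: | A 0-11 | D 11-21 | E 21-33 | B 33-46 | C 46-63 |
Completion: A=11  B=46  C=63  D=21  E=33
Turnaround (C−A): A=11  B=43  C=59  D=16  E=28
Waiting times: A=0, B=30, C=42, D=6, E=16
Average waiting = (0+30+42+6+16) / 5 = 94/5 = 18.80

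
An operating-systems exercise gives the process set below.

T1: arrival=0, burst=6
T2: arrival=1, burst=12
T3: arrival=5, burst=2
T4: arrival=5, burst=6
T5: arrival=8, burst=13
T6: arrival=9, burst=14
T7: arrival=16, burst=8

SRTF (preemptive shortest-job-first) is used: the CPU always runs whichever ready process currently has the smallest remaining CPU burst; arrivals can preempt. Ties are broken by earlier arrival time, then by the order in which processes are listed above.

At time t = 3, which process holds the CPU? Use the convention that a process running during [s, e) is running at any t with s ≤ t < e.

T1

Gantt: | T1 0-6 | T3 6-8 | T4 8-14 | T2 14-16 | T7 16-24 | T2 24-34 | T5 34-47 | T6 47-61 |
Completion: T1=6  T2=34  T3=8  T4=14  T5=47  T6=61  T7=24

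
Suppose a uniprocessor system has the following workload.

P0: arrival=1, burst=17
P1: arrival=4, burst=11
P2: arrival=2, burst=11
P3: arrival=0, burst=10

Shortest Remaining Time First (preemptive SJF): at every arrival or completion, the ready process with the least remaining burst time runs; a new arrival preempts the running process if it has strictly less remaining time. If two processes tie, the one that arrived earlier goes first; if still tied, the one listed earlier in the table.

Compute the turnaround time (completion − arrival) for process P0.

Gantt: | P3 0-10 | P2 10-21 | P1 21-32 | P0 32-49 |
Completion: P0=49  P1=32  P2=21  P3=10
Turnaround (C−A): P0=48  P1=28  P2=19  P3=10
Turnaround(P0) = completion − arrival = 49 − 1 = 48

48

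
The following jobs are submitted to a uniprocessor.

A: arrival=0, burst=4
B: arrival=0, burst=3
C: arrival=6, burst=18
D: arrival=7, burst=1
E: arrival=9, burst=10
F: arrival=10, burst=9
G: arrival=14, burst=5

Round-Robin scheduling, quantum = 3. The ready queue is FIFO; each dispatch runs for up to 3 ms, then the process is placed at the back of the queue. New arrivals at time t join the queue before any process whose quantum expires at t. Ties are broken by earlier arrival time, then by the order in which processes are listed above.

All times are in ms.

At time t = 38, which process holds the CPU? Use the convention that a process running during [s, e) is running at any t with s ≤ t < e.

F

Timeline: | A 0-3 | B 3-6 | A 6-7 | C 7-10 | D 10-11 | E 11-14 | F 14-17 | C 17-20 | G 20-23 | E 23-26 | F 26-29 | C 29-32 | G 32-34 | E 34-37 | F 37-40 | C 40-43 | E 43-44 | C 44-50 |
Completion: A=7  B=6  C=50  D=11  E=44  F=40  G=34
Turnaround (C−A): A=7  B=6  C=44  D=4  E=35  F=30  G=20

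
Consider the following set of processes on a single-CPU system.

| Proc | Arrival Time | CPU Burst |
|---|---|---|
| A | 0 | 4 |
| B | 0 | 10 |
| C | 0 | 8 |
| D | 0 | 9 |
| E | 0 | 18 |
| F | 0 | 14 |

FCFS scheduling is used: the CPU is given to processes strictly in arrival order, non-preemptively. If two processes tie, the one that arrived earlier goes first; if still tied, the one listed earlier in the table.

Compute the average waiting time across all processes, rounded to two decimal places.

Gantt: | A 0-4 | B 4-14 | C 14-22 | D 22-31 | E 31-49 | F 49-63 |
Completion: A=4  B=14  C=22  D=31  E=49  F=63
Turnaround (C−A): A=4  B=14  C=22  D=31  E=49  F=63
Waiting times: A=0, B=4, C=14, D=22, E=31, F=49
Average waiting = (0+4+14+22+31+49) / 6 = 120/6 = 20.00

20.00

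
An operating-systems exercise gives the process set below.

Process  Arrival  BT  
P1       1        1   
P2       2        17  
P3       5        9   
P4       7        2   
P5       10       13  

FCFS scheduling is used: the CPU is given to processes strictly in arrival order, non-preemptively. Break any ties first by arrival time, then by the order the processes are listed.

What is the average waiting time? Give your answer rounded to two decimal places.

11.00

Schedule: | idle 0-1 | P1 1-2 | P2 2-19 | P3 19-28 | P4 28-30 | P5 30-43 |
Completion: P1=2  P2=19  P3=28  P4=30  P5=43
Turnaround (C−A): P1=1  P2=17  P3=23  P4=23  P5=33
Waiting times: P1=0, P2=0, P3=14, P4=21, P5=20
Average waiting = (0+0+14+21+20) / 5 = 55/5 = 11.00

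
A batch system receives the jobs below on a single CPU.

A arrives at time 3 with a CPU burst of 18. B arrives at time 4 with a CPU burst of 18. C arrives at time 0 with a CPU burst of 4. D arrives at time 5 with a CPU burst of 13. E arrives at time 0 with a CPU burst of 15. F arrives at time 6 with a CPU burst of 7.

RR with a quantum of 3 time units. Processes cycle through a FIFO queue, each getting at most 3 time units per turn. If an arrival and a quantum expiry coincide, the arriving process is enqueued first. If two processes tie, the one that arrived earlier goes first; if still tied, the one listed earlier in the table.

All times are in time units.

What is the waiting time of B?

53

Schedule: | C 0-3 | E 3-6 | A 6-9 | C 9-10 | B 10-13 | D 13-16 | F 16-19 | E 19-22 | A 22-25 | B 25-28 | D 28-31 | F 31-34 | E 34-37 | A 37-40 | B 40-43 | D 43-46 | F 46-47 | E 47-50 | A 50-53 | B 53-56 | D 56-59 | E 59-62 | A 62-65 | B 65-68 | D 68-69 | A 69-72 | B 72-75 |
Completion: A=72  B=75  C=10  D=69  E=62  F=47
Turnaround (C−A): A=69  B=71  C=10  D=64  E=62  F=41
Waiting(B) = turnaround − burst = 71 − 18 = 53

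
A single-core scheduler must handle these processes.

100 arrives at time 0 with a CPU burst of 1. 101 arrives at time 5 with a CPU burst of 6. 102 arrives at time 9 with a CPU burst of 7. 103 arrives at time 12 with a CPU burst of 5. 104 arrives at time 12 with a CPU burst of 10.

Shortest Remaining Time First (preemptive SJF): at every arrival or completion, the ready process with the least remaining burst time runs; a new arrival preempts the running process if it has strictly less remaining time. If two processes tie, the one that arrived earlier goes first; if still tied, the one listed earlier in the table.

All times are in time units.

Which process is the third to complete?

Schedule: | 100 0-1 | idle 1-5 | 101 5-11 | 102 11-12 | 103 12-17 | 102 17-23 | 104 23-33 |
Completion: 100=1  101=11  102=23  103=17  104=33
Turnaround (C−A): 100=1  101=6  102=14  103=5  104=21
Finish order: 100 → 101 → 103 → 102 → 104

103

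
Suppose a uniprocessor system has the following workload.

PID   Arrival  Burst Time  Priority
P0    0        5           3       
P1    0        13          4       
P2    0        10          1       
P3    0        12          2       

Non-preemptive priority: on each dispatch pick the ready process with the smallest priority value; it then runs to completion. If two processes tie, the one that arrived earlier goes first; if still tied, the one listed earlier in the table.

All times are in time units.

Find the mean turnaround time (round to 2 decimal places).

Gantt: | P2 0-10 | P3 10-22 | P0 22-27 | P1 27-40 |
Completion: P0=27  P1=40  P2=10  P3=22
Turnaround times: P0=27, P1=40, P2=10, P3=22
Average turnaround = (27+40+10+22) / 4 = 99/4 = 24.75

24.75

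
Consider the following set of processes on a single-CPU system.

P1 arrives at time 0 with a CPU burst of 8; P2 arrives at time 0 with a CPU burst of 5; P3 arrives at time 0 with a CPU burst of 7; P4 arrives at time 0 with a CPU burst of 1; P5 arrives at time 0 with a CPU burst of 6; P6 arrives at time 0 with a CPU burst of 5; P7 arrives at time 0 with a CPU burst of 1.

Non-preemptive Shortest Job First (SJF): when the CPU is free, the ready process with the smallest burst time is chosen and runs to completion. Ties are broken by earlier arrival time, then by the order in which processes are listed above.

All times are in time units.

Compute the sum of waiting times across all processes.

65

Timeline: | P4 0-1 | P7 1-2 | P2 2-7 | P6 7-12 | P5 12-18 | P3 18-25 | P1 25-33 |
Completion: P1=33  P2=7  P3=25  P4=1  P5=18  P6=12  P7=2
Waiting = turnaround − burst: P1=25, P2=2, P3=18, P4=0, P5=12, P6=7, P7=1
Total waiting = 25 + 2 + 18 + 0 + 12 + 7 + 1 = 65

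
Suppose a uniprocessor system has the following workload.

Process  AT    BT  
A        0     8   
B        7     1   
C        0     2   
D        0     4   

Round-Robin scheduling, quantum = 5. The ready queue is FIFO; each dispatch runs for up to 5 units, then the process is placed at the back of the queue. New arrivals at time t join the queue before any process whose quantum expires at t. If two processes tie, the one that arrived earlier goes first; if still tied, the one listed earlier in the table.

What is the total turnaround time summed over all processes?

Schedule: | A 0-5 | C 5-7 | D 7-11 | A 11-14 | B 14-15 |
Completion: A=14  B=15  C=7  D=11
Turnaround = completion − arrival: A=14, B=8, C=7, D=11
Total turnaround = 14 + 8 + 7 + 11 = 40

40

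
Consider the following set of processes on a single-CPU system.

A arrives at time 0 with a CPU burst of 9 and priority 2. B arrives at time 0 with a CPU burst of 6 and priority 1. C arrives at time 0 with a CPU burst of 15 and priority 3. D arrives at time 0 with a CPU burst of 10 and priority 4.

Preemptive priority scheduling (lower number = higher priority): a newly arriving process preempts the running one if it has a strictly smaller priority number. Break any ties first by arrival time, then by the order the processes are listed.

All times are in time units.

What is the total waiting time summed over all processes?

51

Timeline: | B 0-6 | A 6-15 | C 15-30 | D 30-40 |
Completion: A=15  B=6  C=30  D=40
Turnaround (C−A): A=15  B=6  C=30  D=40
Waiting = turnaround − burst: A=6, B=0, C=15, D=30
Total waiting = 6 + 0 + 15 + 30 = 51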